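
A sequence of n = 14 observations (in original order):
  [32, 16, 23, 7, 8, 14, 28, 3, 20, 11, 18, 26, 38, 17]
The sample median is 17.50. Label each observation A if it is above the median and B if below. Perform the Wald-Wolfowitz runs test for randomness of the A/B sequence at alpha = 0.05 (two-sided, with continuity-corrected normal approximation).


Step 1: Compute median = 17.50; label A = above, B = below.
Labels in order: ABABBBABABAAAB  (n_A = 7, n_B = 7)
Step 2: Count runs R = 10.
Step 3: Under H0 (random ordering), E[R] = 2*n_A*n_B/(n_A+n_B) + 1 = 2*7*7/14 + 1 = 8.0000.
        Var[R] = 2*n_A*n_B*(2*n_A*n_B - n_A - n_B) / ((n_A+n_B)^2 * (n_A+n_B-1)) = 8232/2548 = 3.2308.
        SD[R] = 1.7974.
Step 4: Continuity-corrected z = (R - 0.5 - E[R]) / SD[R] = (10 - 0.5 - 8.0000) / 1.7974 = 0.8345.
Step 5: Two-sided p-value via normal approximation = 2*(1 - Phi(|z|)) = 0.403986.
Step 6: alpha = 0.05. fail to reject H0.

R = 10, z = 0.8345, p = 0.403986, fail to reject H0.


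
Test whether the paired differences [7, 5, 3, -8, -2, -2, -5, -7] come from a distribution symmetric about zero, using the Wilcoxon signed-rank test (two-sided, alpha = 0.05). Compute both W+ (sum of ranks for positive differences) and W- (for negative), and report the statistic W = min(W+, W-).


Step 1: Drop any zero differences (none here) and take |d_i|.
|d| = [7, 5, 3, 8, 2, 2, 5, 7]
Step 2: Midrank |d_i| (ties get averaged ranks).
ranks: |7|->6.5, |5|->4.5, |3|->3, |8|->8, |2|->1.5, |2|->1.5, |5|->4.5, |7|->6.5
Step 3: Attach original signs; sum ranks with positive sign and with negative sign.
W+ = 6.5 + 4.5 + 3 = 14
W- = 8 + 1.5 + 1.5 + 4.5 + 6.5 = 22
(Check: W+ + W- = 36 should equal n(n+1)/2 = 36.)
Step 4: Test statistic W = min(W+, W-) = 14.
Step 5: Ties in |d|, so use the tie-corrected normal approximation.
        E[W] = n(n+1)/4 = 8*9/4 = 18.
        Tie groups: |d|=2 (t=2), |d|=5 (t=2), |d|=7 (t=2); sum(t^3 - t) = 18.
        Var[W] = n(n+1)(2n+1)/24 - sum(t^3-t)/48 = 1224/24 - 18/48 = 50.625.
        z = (W - E[W]) / sqrt(Var[W]) = (14 - 18) / 7.1151 = -0.5622.
        Two-sided p = 2*Phi(z) = 0.573992.
Step 6: alpha = 0.05. fail to reject H0.

W+ = 14, W- = 22, W = min = 14, p = 0.573992, fail to reject H0.


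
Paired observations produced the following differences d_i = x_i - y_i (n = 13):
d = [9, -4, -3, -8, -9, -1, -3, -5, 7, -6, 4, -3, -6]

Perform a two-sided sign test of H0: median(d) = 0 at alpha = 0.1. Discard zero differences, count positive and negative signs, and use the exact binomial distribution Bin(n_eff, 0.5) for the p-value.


Step 1: Discard zero differences. Original n = 13; n_eff = number of nonzero differences = 13.
Nonzero differences (with sign): +9, -4, -3, -8, -9, -1, -3, -5, +7, -6, +4, -3, -6
Step 2: Count signs: positive = 3, negative = 10.
Step 3: Under H0: P(positive) = 0.5, so the number of positives S ~ Bin(13, 0.5).
Step 4: Two-sided exact p-value = sum of Bin(13,0.5) probabilities at or below the observed probability = 0.092285.
Step 5: alpha = 0.1. reject H0.

n_eff = 13, pos = 3, neg = 10, p = 0.092285, reject H0.


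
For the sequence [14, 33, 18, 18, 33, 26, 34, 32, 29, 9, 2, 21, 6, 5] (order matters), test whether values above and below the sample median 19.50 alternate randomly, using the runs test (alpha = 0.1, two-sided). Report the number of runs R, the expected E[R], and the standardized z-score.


Step 1: Compute median = 19.50; label A = above, B = below.
Labels in order: BABBAAAAABBABB  (n_A = 7, n_B = 7)
Step 2: Count runs R = 7.
Step 3: Under H0 (random ordering), E[R] = 2*n_A*n_B/(n_A+n_B) + 1 = 2*7*7/14 + 1 = 8.0000.
        Var[R] = 2*n_A*n_B*(2*n_A*n_B - n_A - n_B) / ((n_A+n_B)^2 * (n_A+n_B-1)) = 8232/2548 = 3.2308.
        SD[R] = 1.7974.
Step 4: Continuity-corrected z = (R + 0.5 - E[R]) / SD[R] = (7 + 0.5 - 8.0000) / 1.7974 = -0.2782.
Step 5: Two-sided p-value via normal approximation = 2*(1 - Phi(|z|)) = 0.780879.
Step 6: alpha = 0.1. fail to reject H0.

R = 7, z = -0.2782, p = 0.780879, fail to reject H0.


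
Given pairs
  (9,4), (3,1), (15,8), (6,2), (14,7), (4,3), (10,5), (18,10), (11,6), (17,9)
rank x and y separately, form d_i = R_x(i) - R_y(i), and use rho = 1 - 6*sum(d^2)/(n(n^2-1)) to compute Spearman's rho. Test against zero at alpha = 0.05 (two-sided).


Step 1: Rank x and y separately (midranks; no ties here).
rank(x): 9->4, 3->1, 15->8, 6->3, 14->7, 4->2, 10->5, 18->10, 11->6, 17->9
rank(y): 4->4, 1->1, 8->8, 2->2, 7->7, 3->3, 5->5, 10->10, 6->6, 9->9
Step 2: d_i = R_x(i) - R_y(i); compute d_i^2.
  (4-4)^2=0, (1-1)^2=0, (8-8)^2=0, (3-2)^2=1, (7-7)^2=0, (2-3)^2=1, (5-5)^2=0, (10-10)^2=0, (6-6)^2=0, (9-9)^2=0
sum(d^2) = 2.
Step 3: rho = 1 - 6*2 / (10*(10^2 - 1)) = 1 - 12/990 = 0.987879.
Step 4: Under H0, t = rho * sqrt((n-2)/(1-rho^2)) = 18.0003 ~ t(8).
Step 5: Two-sided p-value from the t-distribution with 8 df = 0.000000.
Step 6: alpha = 0.05. reject H0.

rho = 0.9879, p = 0.000000, reject H0 at alpha = 0.05.


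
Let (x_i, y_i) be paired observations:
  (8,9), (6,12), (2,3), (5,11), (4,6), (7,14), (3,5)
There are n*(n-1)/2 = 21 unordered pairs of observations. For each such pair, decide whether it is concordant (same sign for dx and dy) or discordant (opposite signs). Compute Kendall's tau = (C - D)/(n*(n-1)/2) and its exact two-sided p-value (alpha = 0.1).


Step 1: Enumerate the 21 unordered pairs (i,j) with i<j and classify each by sign(x_j-x_i) * sign(y_j-y_i).
  (1,2):dx=-2,dy=+3->D; (1,3):dx=-6,dy=-6->C; (1,4):dx=-3,dy=+2->D; (1,5):dx=-4,dy=-3->C
  (1,6):dx=-1,dy=+5->D; (1,7):dx=-5,dy=-4->C; (2,3):dx=-4,dy=-9->C; (2,4):dx=-1,dy=-1->C
  (2,5):dx=-2,dy=-6->C; (2,6):dx=+1,dy=+2->C; (2,7):dx=-3,dy=-7->C; (3,4):dx=+3,dy=+8->C
  (3,5):dx=+2,dy=+3->C; (3,6):dx=+5,dy=+11->C; (3,7):dx=+1,dy=+2->C; (4,5):dx=-1,dy=-5->C
  (4,6):dx=+2,dy=+3->C; (4,7):dx=-2,dy=-6->C; (5,6):dx=+3,dy=+8->C; (5,7):dx=-1,dy=-1->C
  (6,7):dx=-4,dy=-9->C
Step 2: C = 18, D = 3, total pairs = 21.
Step 3: tau = (C - D)/(n(n-1)/2) = (18 - 3)/21 = 0.714286.
Step 4: Exact two-sided p-value (enumerate n! = 5040 permutations of y under H0): p = 0.030159.
Step 5: alpha = 0.1. reject H0.

tau_b = 0.7143 (C=18, D=3), p = 0.030159, reject H0.


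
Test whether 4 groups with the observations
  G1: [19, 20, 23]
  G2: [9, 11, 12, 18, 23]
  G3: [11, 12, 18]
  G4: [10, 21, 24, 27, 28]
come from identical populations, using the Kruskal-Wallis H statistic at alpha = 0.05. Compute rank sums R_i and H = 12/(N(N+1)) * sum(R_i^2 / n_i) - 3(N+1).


Step 1: Combine all N = 16 observations and assign midranks.
sorted (value, group, rank): (9,G2,1), (10,G4,2), (11,G2,3.5), (11,G3,3.5), (12,G2,5.5), (12,G3,5.5), (18,G2,7.5), (18,G3,7.5), (19,G1,9), (20,G1,10), (21,G4,11), (23,G1,12.5), (23,G2,12.5), (24,G4,14), (27,G4,15), (28,G4,16)
Step 2: Sum ranks within each group.
R_1 = 31.5 (n_1 = 3)
R_2 = 30 (n_2 = 5)
R_3 = 16.5 (n_3 = 3)
R_4 = 58 (n_4 = 5)
Step 3: H = 12/(N(N+1)) * sum(R_i^2/n_i) - 3(N+1)
     = 12/(16*17) * (31.5^2/3 + 30^2/5 + 16.5^2/3 + 58^2/5) - 3*17
     = 0.044118 * 1274.3 - 51
     = 5.219118.
Step 4: Ties present; correction factor C = 1 - 24/(16^3 - 16) = 0.994118. Corrected H = 5.219118 / 0.994118 = 5.250000.
Step 5: Under H0, H ~ chi^2(3); p-value = 0.154380.
Step 6: alpha = 0.05. fail to reject H0.

H = 5.2500, df = 3, p = 0.154380, fail to reject H0.


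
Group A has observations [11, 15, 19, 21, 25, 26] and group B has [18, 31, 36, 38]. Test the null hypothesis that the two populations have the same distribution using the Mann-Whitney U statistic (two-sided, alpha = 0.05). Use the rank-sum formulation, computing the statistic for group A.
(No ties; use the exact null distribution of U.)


Step 1: Combine and sort all 10 observations; assign midranks.
sorted (value, group): (11,X), (15,X), (18,Y), (19,X), (21,X), (25,X), (26,X), (31,Y), (36,Y), (38,Y)
ranks: 11->1, 15->2, 18->3, 19->4, 21->5, 25->6, 26->7, 31->8, 36->9, 38->10
Step 2: Rank sum for X: R1 = 1 + 2 + 4 + 5 + 6 + 7 = 25.
Step 3: U_X = R1 - n1(n1+1)/2 = 25 - 6*7/2 = 25 - 21 = 4.
       U_Y = n1*n2 - U_X = 24 - 4 = 20.
Step 4: No ties, so the exact null distribution of U (based on enumerating the C(10,6) = 210 equally likely rank assignments) gives the two-sided p-value.
Step 5: p-value = 0.114286; compare to alpha = 0.05. fail to reject H0.

U_X = 4, p = 0.114286, fail to reject H0 at alpha = 0.05.


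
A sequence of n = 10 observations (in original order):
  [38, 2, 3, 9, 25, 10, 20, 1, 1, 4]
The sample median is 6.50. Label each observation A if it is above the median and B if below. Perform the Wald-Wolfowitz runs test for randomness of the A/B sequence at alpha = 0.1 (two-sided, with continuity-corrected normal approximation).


Step 1: Compute median = 6.50; label A = above, B = below.
Labels in order: ABBAAAABBB  (n_A = 5, n_B = 5)
Step 2: Count runs R = 4.
Step 3: Under H0 (random ordering), E[R] = 2*n_A*n_B/(n_A+n_B) + 1 = 2*5*5/10 + 1 = 6.0000.
        Var[R] = 2*n_A*n_B*(2*n_A*n_B - n_A - n_B) / ((n_A+n_B)^2 * (n_A+n_B-1)) = 2000/900 = 2.2222.
        SD[R] = 1.4907.
Step 4: Continuity-corrected z = (R + 0.5 - E[R]) / SD[R] = (4 + 0.5 - 6.0000) / 1.4907 = -1.0062.
Step 5: Two-sided p-value via normal approximation = 2*(1 - Phi(|z|)) = 0.314305.
Step 6: alpha = 0.1. fail to reject H0.

R = 4, z = -1.0062, p = 0.314305, fail to reject H0.


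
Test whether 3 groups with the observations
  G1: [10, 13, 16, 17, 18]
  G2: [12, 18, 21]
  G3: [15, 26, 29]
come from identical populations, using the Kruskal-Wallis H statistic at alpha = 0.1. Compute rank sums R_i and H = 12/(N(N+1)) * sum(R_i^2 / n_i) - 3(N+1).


Step 1: Combine all N = 11 observations and assign midranks.
sorted (value, group, rank): (10,G1,1), (12,G2,2), (13,G1,3), (15,G3,4), (16,G1,5), (17,G1,6), (18,G1,7.5), (18,G2,7.5), (21,G2,9), (26,G3,10), (29,G3,11)
Step 2: Sum ranks within each group.
R_1 = 22.5 (n_1 = 5)
R_2 = 18.5 (n_2 = 3)
R_3 = 25 (n_3 = 3)
Step 3: H = 12/(N(N+1)) * sum(R_i^2/n_i) - 3(N+1)
     = 12/(11*12) * (22.5^2/5 + 18.5^2/3 + 25^2/3) - 3*12
     = 0.090909 * 423.667 - 36
     = 2.515152.
Step 4: Ties present; correction factor C = 1 - 6/(11^3 - 11) = 0.995455. Corrected H = 2.515152 / 0.995455 = 2.526636.
Step 5: Under H0, H ~ chi^2(2); p-value = 0.282714.
Step 6: alpha = 0.1. fail to reject H0.

H = 2.5266, df = 2, p = 0.282714, fail to reject H0.


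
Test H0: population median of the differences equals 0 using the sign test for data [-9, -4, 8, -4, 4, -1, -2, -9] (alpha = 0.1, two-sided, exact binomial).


Step 1: Discard zero differences. Original n = 8; n_eff = number of nonzero differences = 8.
Nonzero differences (with sign): -9, -4, +8, -4, +4, -1, -2, -9
Step 2: Count signs: positive = 2, negative = 6.
Step 3: Under H0: P(positive) = 0.5, so the number of positives S ~ Bin(8, 0.5).
Step 4: Two-sided exact p-value = sum of Bin(8,0.5) probabilities at or below the observed probability = 0.289062.
Step 5: alpha = 0.1. fail to reject H0.

n_eff = 8, pos = 2, neg = 6, p = 0.289062, fail to reject H0.


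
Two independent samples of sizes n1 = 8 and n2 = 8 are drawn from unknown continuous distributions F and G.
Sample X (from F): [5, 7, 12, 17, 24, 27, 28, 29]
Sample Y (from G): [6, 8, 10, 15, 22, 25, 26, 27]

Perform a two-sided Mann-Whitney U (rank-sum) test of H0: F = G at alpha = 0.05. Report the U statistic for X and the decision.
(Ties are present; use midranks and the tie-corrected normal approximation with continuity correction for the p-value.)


Step 1: Combine and sort all 16 observations; assign midranks.
sorted (value, group): (5,X), (6,Y), (7,X), (8,Y), (10,Y), (12,X), (15,Y), (17,X), (22,Y), (24,X), (25,Y), (26,Y), (27,X), (27,Y), (28,X), (29,X)
ranks: 5->1, 6->2, 7->3, 8->4, 10->5, 12->6, 15->7, 17->8, 22->9, 24->10, 25->11, 26->12, 27->13.5, 27->13.5, 28->15, 29->16
Step 2: Rank sum for X: R1 = 1 + 3 + 6 + 8 + 10 + 13.5 + 15 + 16 = 72.5.
Step 3: U_X = R1 - n1(n1+1)/2 = 72.5 - 8*9/2 = 72.5 - 36 = 36.5.
       U_Y = n1*n2 - U_X = 64 - 36.5 = 27.5.
Step 4: Ties are present, so use the tie-corrected normal approximation (with continuity correction) for the p-value.
Step 5: p-value = 0.674198; compare to alpha = 0.05. fail to reject H0.

U_X = 36.5, p = 0.674198, fail to reject H0 at alpha = 0.05.


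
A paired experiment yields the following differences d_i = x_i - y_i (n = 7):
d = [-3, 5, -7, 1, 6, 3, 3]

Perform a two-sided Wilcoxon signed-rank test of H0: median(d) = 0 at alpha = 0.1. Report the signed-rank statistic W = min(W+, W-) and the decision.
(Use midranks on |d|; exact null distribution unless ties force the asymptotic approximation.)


Step 1: Drop any zero differences (none here) and take |d_i|.
|d| = [3, 5, 7, 1, 6, 3, 3]
Step 2: Midrank |d_i| (ties get averaged ranks).
ranks: |3|->3, |5|->5, |7|->7, |1|->1, |6|->6, |3|->3, |3|->3
Step 3: Attach original signs; sum ranks with positive sign and with negative sign.
W+ = 5 + 1 + 6 + 3 + 3 = 18
W- = 3 + 7 = 10
(Check: W+ + W- = 28 should equal n(n+1)/2 = 28.)
Step 4: Test statistic W = min(W+, W-) = 10.
Step 5: Ties in |d|, so use the tie-corrected normal approximation.
        E[W] = n(n+1)/4 = 7*8/4 = 14.
        Tie groups: |d|=3 (t=3); sum(t^3 - t) = 24.
        Var[W] = n(n+1)(2n+1)/24 - sum(t^3-t)/48 = 840/24 - 24/48 = 34.5.
        z = (W - E[W]) / sqrt(Var[W]) = (10 - 14) / 5.8737 = -0.6810.
        Two-sided p = 2*Phi(z) = 0.495868.
Step 6: alpha = 0.1. fail to reject H0.

W+ = 18, W- = 10, W = min = 10, p = 0.495868, fail to reject H0.


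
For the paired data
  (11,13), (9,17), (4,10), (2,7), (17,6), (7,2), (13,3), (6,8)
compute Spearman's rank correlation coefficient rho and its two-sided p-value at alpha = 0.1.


Step 1: Rank x and y separately (midranks; no ties here).
rank(x): 11->6, 9->5, 4->2, 2->1, 17->8, 7->4, 13->7, 6->3
rank(y): 13->7, 17->8, 10->6, 7->4, 6->3, 2->1, 3->2, 8->5
Step 2: d_i = R_x(i) - R_y(i); compute d_i^2.
  (6-7)^2=1, (5-8)^2=9, (2-6)^2=16, (1-4)^2=9, (8-3)^2=25, (4-1)^2=9, (7-2)^2=25, (3-5)^2=4
sum(d^2) = 98.
Step 3: rho = 1 - 6*98 / (8*(8^2 - 1)) = 1 - 588/504 = -0.166667.
Step 4: Under H0, t = rho * sqrt((n-2)/(1-rho^2)) = -0.4140 ~ t(6).
Step 5: Two-sided p-value from the t-distribution with 6 df = 0.693239.
Step 6: alpha = 0.1. fail to reject H0.

rho = -0.1667, p = 0.693239, fail to reject H0 at alpha = 0.1.


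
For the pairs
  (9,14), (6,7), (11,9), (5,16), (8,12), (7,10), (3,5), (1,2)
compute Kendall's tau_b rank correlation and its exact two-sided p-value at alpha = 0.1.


Step 1: Enumerate the 28 unordered pairs (i,j) with i<j and classify each by sign(x_j-x_i) * sign(y_j-y_i).
  (1,2):dx=-3,dy=-7->C; (1,3):dx=+2,dy=-5->D; (1,4):dx=-4,dy=+2->D; (1,5):dx=-1,dy=-2->C
  (1,6):dx=-2,dy=-4->C; (1,7):dx=-6,dy=-9->C; (1,8):dx=-8,dy=-12->C; (2,3):dx=+5,dy=+2->C
  (2,4):dx=-1,dy=+9->D; (2,5):dx=+2,dy=+5->C; (2,6):dx=+1,dy=+3->C; (2,7):dx=-3,dy=-2->C
  (2,8):dx=-5,dy=-5->C; (3,4):dx=-6,dy=+7->D; (3,5):dx=-3,dy=+3->D; (3,6):dx=-4,dy=+1->D
  (3,7):dx=-8,dy=-4->C; (3,8):dx=-10,dy=-7->C; (4,5):dx=+3,dy=-4->D; (4,6):dx=+2,dy=-6->D
  (4,7):dx=-2,dy=-11->C; (4,8):dx=-4,dy=-14->C; (5,6):dx=-1,dy=-2->C; (5,7):dx=-5,dy=-7->C
  (5,8):dx=-7,dy=-10->C; (6,7):dx=-4,dy=-5->C; (6,8):dx=-6,dy=-8->C; (7,8):dx=-2,dy=-3->C
Step 2: C = 20, D = 8, total pairs = 28.
Step 3: tau = (C - D)/(n(n-1)/2) = (20 - 8)/28 = 0.428571.
Step 4: Exact two-sided p-value (enumerate n! = 40320 permutations of y under H0): p = 0.178869.
Step 5: alpha = 0.1. fail to reject H0.

tau_b = 0.4286 (C=20, D=8), p = 0.178869, fail to reject H0.


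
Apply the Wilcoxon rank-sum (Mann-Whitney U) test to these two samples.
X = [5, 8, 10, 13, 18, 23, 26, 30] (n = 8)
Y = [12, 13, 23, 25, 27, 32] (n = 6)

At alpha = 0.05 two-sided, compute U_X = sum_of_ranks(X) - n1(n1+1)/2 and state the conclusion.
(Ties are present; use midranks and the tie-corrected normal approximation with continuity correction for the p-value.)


Step 1: Combine and sort all 14 observations; assign midranks.
sorted (value, group): (5,X), (8,X), (10,X), (12,Y), (13,X), (13,Y), (18,X), (23,X), (23,Y), (25,Y), (26,X), (27,Y), (30,X), (32,Y)
ranks: 5->1, 8->2, 10->3, 12->4, 13->5.5, 13->5.5, 18->7, 23->8.5, 23->8.5, 25->10, 26->11, 27->12, 30->13, 32->14
Step 2: Rank sum for X: R1 = 1 + 2 + 3 + 5.5 + 7 + 8.5 + 11 + 13 = 51.
Step 3: U_X = R1 - n1(n1+1)/2 = 51 - 8*9/2 = 51 - 36 = 15.
       U_Y = n1*n2 - U_X = 48 - 15 = 33.
Step 4: Ties are present, so use the tie-corrected normal approximation (with continuity correction) for the p-value.
Step 5: p-value = 0.271435; compare to alpha = 0.05. fail to reject H0.

U_X = 15, p = 0.271435, fail to reject H0 at alpha = 0.05.


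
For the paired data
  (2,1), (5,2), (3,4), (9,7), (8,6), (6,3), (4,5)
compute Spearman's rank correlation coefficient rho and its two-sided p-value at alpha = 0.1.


Step 1: Rank x and y separately (midranks; no ties here).
rank(x): 2->1, 5->4, 3->2, 9->7, 8->6, 6->5, 4->3
rank(y): 1->1, 2->2, 4->4, 7->7, 6->6, 3->3, 5->5
Step 2: d_i = R_x(i) - R_y(i); compute d_i^2.
  (1-1)^2=0, (4-2)^2=4, (2-4)^2=4, (7-7)^2=0, (6-6)^2=0, (5-3)^2=4, (3-5)^2=4
sum(d^2) = 16.
Step 3: rho = 1 - 6*16 / (7*(7^2 - 1)) = 1 - 96/336 = 0.714286.
Step 4: Under H0, t = rho * sqrt((n-2)/(1-rho^2)) = 2.2822 ~ t(5).
Step 5: Two-sided p-value from the t-distribution with 5 df = 0.071344.
Step 6: alpha = 0.1. reject H0.

rho = 0.7143, p = 0.071344, reject H0 at alpha = 0.1.


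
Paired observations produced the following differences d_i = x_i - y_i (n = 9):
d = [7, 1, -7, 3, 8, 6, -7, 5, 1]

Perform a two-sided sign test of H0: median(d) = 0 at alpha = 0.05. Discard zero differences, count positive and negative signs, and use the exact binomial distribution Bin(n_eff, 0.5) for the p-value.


Step 1: Discard zero differences. Original n = 9; n_eff = number of nonzero differences = 9.
Nonzero differences (with sign): +7, +1, -7, +3, +8, +6, -7, +5, +1
Step 2: Count signs: positive = 7, negative = 2.
Step 3: Under H0: P(positive) = 0.5, so the number of positives S ~ Bin(9, 0.5).
Step 4: Two-sided exact p-value = sum of Bin(9,0.5) probabilities at or below the observed probability = 0.179688.
Step 5: alpha = 0.05. fail to reject H0.

n_eff = 9, pos = 7, neg = 2, p = 0.179688, fail to reject H0.


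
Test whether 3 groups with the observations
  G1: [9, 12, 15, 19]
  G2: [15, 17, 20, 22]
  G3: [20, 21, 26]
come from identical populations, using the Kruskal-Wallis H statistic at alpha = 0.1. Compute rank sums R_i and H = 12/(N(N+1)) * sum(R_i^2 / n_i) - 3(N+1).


Step 1: Combine all N = 11 observations and assign midranks.
sorted (value, group, rank): (9,G1,1), (12,G1,2), (15,G1,3.5), (15,G2,3.5), (17,G2,5), (19,G1,6), (20,G2,7.5), (20,G3,7.5), (21,G3,9), (22,G2,10), (26,G3,11)
Step 2: Sum ranks within each group.
R_1 = 12.5 (n_1 = 4)
R_2 = 26 (n_2 = 4)
R_3 = 27.5 (n_3 = 3)
Step 3: H = 12/(N(N+1)) * sum(R_i^2/n_i) - 3(N+1)
     = 12/(11*12) * (12.5^2/4 + 26^2/4 + 27.5^2/3) - 3*12
     = 0.090909 * 460.146 - 36
     = 5.831439.
Step 4: Ties present; correction factor C = 1 - 12/(11^3 - 11) = 0.990909. Corrected H = 5.831439 / 0.990909 = 5.884939.
Step 5: Under H0, H ~ chi^2(2); p-value = 0.052735.
Step 6: alpha = 0.1. reject H0.

H = 5.8849, df = 2, p = 0.052735, reject H0.


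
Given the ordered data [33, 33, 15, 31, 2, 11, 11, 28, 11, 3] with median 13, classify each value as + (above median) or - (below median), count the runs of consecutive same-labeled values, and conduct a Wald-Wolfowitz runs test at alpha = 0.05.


Step 1: Compute median = 13; label A = above, B = below.
Labels in order: AAAABBBABB  (n_A = 5, n_B = 5)
Step 2: Count runs R = 4.
Step 3: Under H0 (random ordering), E[R] = 2*n_A*n_B/(n_A+n_B) + 1 = 2*5*5/10 + 1 = 6.0000.
        Var[R] = 2*n_A*n_B*(2*n_A*n_B - n_A - n_B) / ((n_A+n_B)^2 * (n_A+n_B-1)) = 2000/900 = 2.2222.
        SD[R] = 1.4907.
Step 4: Continuity-corrected z = (R + 0.5 - E[R]) / SD[R] = (4 + 0.5 - 6.0000) / 1.4907 = -1.0062.
Step 5: Two-sided p-value via normal approximation = 2*(1 - Phi(|z|)) = 0.314305.
Step 6: alpha = 0.05. fail to reject H0.

R = 4, z = -1.0062, p = 0.314305, fail to reject H0.


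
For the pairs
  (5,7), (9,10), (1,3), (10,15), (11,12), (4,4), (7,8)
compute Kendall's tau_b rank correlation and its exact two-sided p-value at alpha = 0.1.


Step 1: Enumerate the 21 unordered pairs (i,j) with i<j and classify each by sign(x_j-x_i) * sign(y_j-y_i).
  (1,2):dx=+4,dy=+3->C; (1,3):dx=-4,dy=-4->C; (1,4):dx=+5,dy=+8->C; (1,5):dx=+6,dy=+5->C
  (1,6):dx=-1,dy=-3->C; (1,7):dx=+2,dy=+1->C; (2,3):dx=-8,dy=-7->C; (2,4):dx=+1,dy=+5->C
  (2,5):dx=+2,dy=+2->C; (2,6):dx=-5,dy=-6->C; (2,7):dx=-2,dy=-2->C; (3,4):dx=+9,dy=+12->C
  (3,5):dx=+10,dy=+9->C; (3,6):dx=+3,dy=+1->C; (3,7):dx=+6,dy=+5->C; (4,5):dx=+1,dy=-3->D
  (4,6):dx=-6,dy=-11->C; (4,7):dx=-3,dy=-7->C; (5,6):dx=-7,dy=-8->C; (5,7):dx=-4,dy=-4->C
  (6,7):dx=+3,dy=+4->C
Step 2: C = 20, D = 1, total pairs = 21.
Step 3: tau = (C - D)/(n(n-1)/2) = (20 - 1)/21 = 0.904762.
Step 4: Exact two-sided p-value (enumerate n! = 5040 permutations of y under H0): p = 0.002778.
Step 5: alpha = 0.1. reject H0.

tau_b = 0.9048 (C=20, D=1), p = 0.002778, reject H0.


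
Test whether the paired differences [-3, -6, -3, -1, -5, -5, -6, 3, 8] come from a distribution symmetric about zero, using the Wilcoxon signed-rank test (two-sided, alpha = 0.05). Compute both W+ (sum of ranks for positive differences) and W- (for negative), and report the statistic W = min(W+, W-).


Step 1: Drop any zero differences (none here) and take |d_i|.
|d| = [3, 6, 3, 1, 5, 5, 6, 3, 8]
Step 2: Midrank |d_i| (ties get averaged ranks).
ranks: |3|->3, |6|->7.5, |3|->3, |1|->1, |5|->5.5, |5|->5.5, |6|->7.5, |3|->3, |8|->9
Step 3: Attach original signs; sum ranks with positive sign and with negative sign.
W+ = 3 + 9 = 12
W- = 3 + 7.5 + 3 + 1 + 5.5 + 5.5 + 7.5 = 33
(Check: W+ + W- = 45 should equal n(n+1)/2 = 45.)
Step 4: Test statistic W = min(W+, W-) = 12.
Step 5: Ties in |d|, so use the tie-corrected normal approximation.
        E[W] = n(n+1)/4 = 9*10/4 = 22.5.
        Tie groups: |d|=3 (t=3), |d|=5 (t=2), |d|=6 (t=2); sum(t^3 - t) = 36.
        Var[W] = n(n+1)(2n+1)/24 - sum(t^3-t)/48 = 1710/24 - 36/48 = 70.5.
        z = (W - E[W]) / sqrt(Var[W]) = (12 - 22.5) / 8.3964 = -1.2505.
        Two-sided p = 2*Phi(z) = 0.211105.
Step 6: alpha = 0.05. fail to reject H0.

W+ = 12, W- = 33, W = min = 12, p = 0.211105, fail to reject H0.


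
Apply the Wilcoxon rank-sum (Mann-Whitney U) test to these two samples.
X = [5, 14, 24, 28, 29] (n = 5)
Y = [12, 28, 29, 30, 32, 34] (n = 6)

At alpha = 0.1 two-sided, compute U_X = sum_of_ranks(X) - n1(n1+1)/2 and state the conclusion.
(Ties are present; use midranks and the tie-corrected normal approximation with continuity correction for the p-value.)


Step 1: Combine and sort all 11 observations; assign midranks.
sorted (value, group): (5,X), (12,Y), (14,X), (24,X), (28,X), (28,Y), (29,X), (29,Y), (30,Y), (32,Y), (34,Y)
ranks: 5->1, 12->2, 14->3, 24->4, 28->5.5, 28->5.5, 29->7.5, 29->7.5, 30->9, 32->10, 34->11
Step 2: Rank sum for X: R1 = 1 + 3 + 4 + 5.5 + 7.5 = 21.
Step 3: U_X = R1 - n1(n1+1)/2 = 21 - 5*6/2 = 21 - 15 = 6.
       U_Y = n1*n2 - U_X = 30 - 6 = 24.
Step 4: Ties are present, so use the tie-corrected normal approximation (with continuity correction) for the p-value.
Step 5: p-value = 0.119000; compare to alpha = 0.1. fail to reject H0.

U_X = 6, p = 0.119000, fail to reject H0 at alpha = 0.1.


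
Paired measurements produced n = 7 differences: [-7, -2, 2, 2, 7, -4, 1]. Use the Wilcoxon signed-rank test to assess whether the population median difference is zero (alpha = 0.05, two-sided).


Step 1: Drop any zero differences (none here) and take |d_i|.
|d| = [7, 2, 2, 2, 7, 4, 1]
Step 2: Midrank |d_i| (ties get averaged ranks).
ranks: |7|->6.5, |2|->3, |2|->3, |2|->3, |7|->6.5, |4|->5, |1|->1
Step 3: Attach original signs; sum ranks with positive sign and with negative sign.
W+ = 3 + 3 + 6.5 + 1 = 13.5
W- = 6.5 + 3 + 5 = 14.5
(Check: W+ + W- = 28 should equal n(n+1)/2 = 28.)
Step 4: Test statistic W = min(W+, W-) = 13.5.
Step 5: Ties in |d|, so use the tie-corrected normal approximation.
        E[W] = n(n+1)/4 = 7*8/4 = 14.
        Tie groups: |d|=2 (t=3), |d|=7 (t=2); sum(t^3 - t) = 30.
        Var[W] = n(n+1)(2n+1)/24 - sum(t^3-t)/48 = 840/24 - 30/48 = 34.375.
        z = (W - E[W]) / sqrt(Var[W]) = (13.5 - 14) / 5.8630 = -0.0853.
        Two-sided p = 2*Phi(z) = 0.932039.
Step 6: alpha = 0.05. fail to reject H0.

W+ = 13.5, W- = 14.5, W = min = 13.5, p = 0.932039, fail to reject H0.


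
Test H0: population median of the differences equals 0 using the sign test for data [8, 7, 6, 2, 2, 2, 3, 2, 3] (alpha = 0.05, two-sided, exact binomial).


Step 1: Discard zero differences. Original n = 9; n_eff = number of nonzero differences = 9.
Nonzero differences (with sign): +8, +7, +6, +2, +2, +2, +3, +2, +3
Step 2: Count signs: positive = 9, negative = 0.
Step 3: Under H0: P(positive) = 0.5, so the number of positives S ~ Bin(9, 0.5).
Step 4: Two-sided exact p-value = sum of Bin(9,0.5) probabilities at or below the observed probability = 0.003906.
Step 5: alpha = 0.05. reject H0.

n_eff = 9, pos = 9, neg = 0, p = 0.003906, reject H0.


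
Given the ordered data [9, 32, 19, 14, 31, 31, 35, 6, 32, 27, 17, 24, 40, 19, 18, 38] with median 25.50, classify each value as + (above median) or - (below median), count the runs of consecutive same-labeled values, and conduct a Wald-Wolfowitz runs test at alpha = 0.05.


Step 1: Compute median = 25.50; label A = above, B = below.
Labels in order: BABBAAABAABBABBA  (n_A = 8, n_B = 8)
Step 2: Count runs R = 10.
Step 3: Under H0 (random ordering), E[R] = 2*n_A*n_B/(n_A+n_B) + 1 = 2*8*8/16 + 1 = 9.0000.
        Var[R] = 2*n_A*n_B*(2*n_A*n_B - n_A - n_B) / ((n_A+n_B)^2 * (n_A+n_B-1)) = 14336/3840 = 3.7333.
        SD[R] = 1.9322.
Step 4: Continuity-corrected z = (R - 0.5 - E[R]) / SD[R] = (10 - 0.5 - 9.0000) / 1.9322 = 0.2588.
Step 5: Two-sided p-value via normal approximation = 2*(1 - Phi(|z|)) = 0.795809.
Step 6: alpha = 0.05. fail to reject H0.

R = 10, z = 0.2588, p = 0.795809, fail to reject H0.


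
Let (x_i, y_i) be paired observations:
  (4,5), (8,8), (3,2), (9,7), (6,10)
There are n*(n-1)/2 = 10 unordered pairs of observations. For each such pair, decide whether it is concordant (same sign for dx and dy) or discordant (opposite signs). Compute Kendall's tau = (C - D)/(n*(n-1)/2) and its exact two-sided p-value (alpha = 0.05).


Step 1: Enumerate the 10 unordered pairs (i,j) with i<j and classify each by sign(x_j-x_i) * sign(y_j-y_i).
  (1,2):dx=+4,dy=+3->C; (1,3):dx=-1,dy=-3->C; (1,4):dx=+5,dy=+2->C; (1,5):dx=+2,dy=+5->C
  (2,3):dx=-5,dy=-6->C; (2,4):dx=+1,dy=-1->D; (2,5):dx=-2,dy=+2->D; (3,4):dx=+6,dy=+5->C
  (3,5):dx=+3,dy=+8->C; (4,5):dx=-3,dy=+3->D
Step 2: C = 7, D = 3, total pairs = 10.
Step 3: tau = (C - D)/(n(n-1)/2) = (7 - 3)/10 = 0.400000.
Step 4: Exact two-sided p-value (enumerate n! = 120 permutations of y under H0): p = 0.483333.
Step 5: alpha = 0.05. fail to reject H0.

tau_b = 0.4000 (C=7, D=3), p = 0.483333, fail to reject H0.


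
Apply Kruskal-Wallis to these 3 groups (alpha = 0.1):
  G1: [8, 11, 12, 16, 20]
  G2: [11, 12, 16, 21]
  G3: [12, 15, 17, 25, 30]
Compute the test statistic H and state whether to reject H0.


Step 1: Combine all N = 14 observations and assign midranks.
sorted (value, group, rank): (8,G1,1), (11,G1,2.5), (11,G2,2.5), (12,G1,5), (12,G2,5), (12,G3,5), (15,G3,7), (16,G1,8.5), (16,G2,8.5), (17,G3,10), (20,G1,11), (21,G2,12), (25,G3,13), (30,G3,14)
Step 2: Sum ranks within each group.
R_1 = 28 (n_1 = 5)
R_2 = 28 (n_2 = 4)
R_3 = 49 (n_3 = 5)
Step 3: H = 12/(N(N+1)) * sum(R_i^2/n_i) - 3(N+1)
     = 12/(14*15) * (28^2/5 + 28^2/4 + 49^2/5) - 3*15
     = 0.057143 * 833 - 45
     = 2.600000.
Step 4: Ties present; correction factor C = 1 - 36/(14^3 - 14) = 0.986813. Corrected H = 2.600000 / 0.986813 = 2.634744.
Step 5: Under H0, H ~ chi^2(2); p-value = 0.267838.
Step 6: alpha = 0.1. fail to reject H0.

H = 2.6347, df = 2, p = 0.267838, fail to reject H0.


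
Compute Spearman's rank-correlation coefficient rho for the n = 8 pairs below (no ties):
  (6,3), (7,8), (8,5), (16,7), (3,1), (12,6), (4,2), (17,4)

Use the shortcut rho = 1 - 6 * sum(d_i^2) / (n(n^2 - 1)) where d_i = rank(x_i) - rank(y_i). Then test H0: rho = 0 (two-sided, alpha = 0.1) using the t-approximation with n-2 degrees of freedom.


Step 1: Rank x and y separately (midranks; no ties here).
rank(x): 6->3, 7->4, 8->5, 16->7, 3->1, 12->6, 4->2, 17->8
rank(y): 3->3, 8->8, 5->5, 7->7, 1->1, 6->6, 2->2, 4->4
Step 2: d_i = R_x(i) - R_y(i); compute d_i^2.
  (3-3)^2=0, (4-8)^2=16, (5-5)^2=0, (7-7)^2=0, (1-1)^2=0, (6-6)^2=0, (2-2)^2=0, (8-4)^2=16
sum(d^2) = 32.
Step 3: rho = 1 - 6*32 / (8*(8^2 - 1)) = 1 - 192/504 = 0.619048.
Step 4: Under H0, t = rho * sqrt((n-2)/(1-rho^2)) = 1.9308 ~ t(6).
Step 5: Two-sided p-value from the t-distribution with 6 df = 0.101733.
Step 6: alpha = 0.1. fail to reject H0.

rho = 0.6190, p = 0.101733, fail to reject H0 at alpha = 0.1.


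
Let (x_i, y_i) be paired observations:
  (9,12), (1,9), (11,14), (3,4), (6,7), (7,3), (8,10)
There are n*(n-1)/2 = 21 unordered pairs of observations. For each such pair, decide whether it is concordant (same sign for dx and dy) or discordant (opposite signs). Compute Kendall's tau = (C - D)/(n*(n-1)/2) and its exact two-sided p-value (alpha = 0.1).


Step 1: Enumerate the 21 unordered pairs (i,j) with i<j and classify each by sign(x_j-x_i) * sign(y_j-y_i).
  (1,2):dx=-8,dy=-3->C; (1,3):dx=+2,dy=+2->C; (1,4):dx=-6,dy=-8->C; (1,5):dx=-3,dy=-5->C
  (1,6):dx=-2,dy=-9->C; (1,7):dx=-1,dy=-2->C; (2,3):dx=+10,dy=+5->C; (2,4):dx=+2,dy=-5->D
  (2,5):dx=+5,dy=-2->D; (2,6):dx=+6,dy=-6->D; (2,7):dx=+7,dy=+1->C; (3,4):dx=-8,dy=-10->C
  (3,5):dx=-5,dy=-7->C; (3,6):dx=-4,dy=-11->C; (3,7):dx=-3,dy=-4->C; (4,5):dx=+3,dy=+3->C
  (4,6):dx=+4,dy=-1->D; (4,7):dx=+5,dy=+6->C; (5,6):dx=+1,dy=-4->D; (5,7):dx=+2,dy=+3->C
  (6,7):dx=+1,dy=+7->C
Step 2: C = 16, D = 5, total pairs = 21.
Step 3: tau = (C - D)/(n(n-1)/2) = (16 - 5)/21 = 0.523810.
Step 4: Exact two-sided p-value (enumerate n! = 5040 permutations of y under H0): p = 0.136111.
Step 5: alpha = 0.1. fail to reject H0.

tau_b = 0.5238 (C=16, D=5), p = 0.136111, fail to reject H0.


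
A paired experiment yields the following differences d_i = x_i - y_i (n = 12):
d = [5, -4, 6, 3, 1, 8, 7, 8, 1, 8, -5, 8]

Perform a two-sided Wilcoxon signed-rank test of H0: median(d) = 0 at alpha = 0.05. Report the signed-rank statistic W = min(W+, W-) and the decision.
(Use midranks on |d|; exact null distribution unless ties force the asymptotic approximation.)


Step 1: Drop any zero differences (none here) and take |d_i|.
|d| = [5, 4, 6, 3, 1, 8, 7, 8, 1, 8, 5, 8]
Step 2: Midrank |d_i| (ties get averaged ranks).
ranks: |5|->5.5, |4|->4, |6|->7, |3|->3, |1|->1.5, |8|->10.5, |7|->8, |8|->10.5, |1|->1.5, |8|->10.5, |5|->5.5, |8|->10.5
Step 3: Attach original signs; sum ranks with positive sign and with negative sign.
W+ = 5.5 + 7 + 3 + 1.5 + 10.5 + 8 + 10.5 + 1.5 + 10.5 + 10.5 = 68.5
W- = 4 + 5.5 = 9.5
(Check: W+ + W- = 78 should equal n(n+1)/2 = 78.)
Step 4: Test statistic W = min(W+, W-) = 9.5.
Step 5: Ties in |d|, so use the tie-corrected normal approximation.
        E[W] = n(n+1)/4 = 12*13/4 = 39.
        Tie groups: |d|=1 (t=2), |d|=5 (t=2), |d|=8 (t=4); sum(t^3 - t) = 72.
        Var[W] = n(n+1)(2n+1)/24 - sum(t^3-t)/48 = 3900/24 - 72/48 = 161.
        z = (W - E[W]) / sqrt(Var[W]) = (9.5 - 39) / 12.6886 = -2.3249.
        Two-sided p = 2*Phi(z) = 0.020076.
Step 6: alpha = 0.05. reject H0.

W+ = 68.5, W- = 9.5, W = min = 9.5, p = 0.020076, reject H0.


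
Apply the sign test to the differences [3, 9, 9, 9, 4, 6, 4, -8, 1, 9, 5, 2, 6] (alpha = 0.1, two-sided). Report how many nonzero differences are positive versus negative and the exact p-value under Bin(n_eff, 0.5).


Step 1: Discard zero differences. Original n = 13; n_eff = number of nonzero differences = 13.
Nonzero differences (with sign): +3, +9, +9, +9, +4, +6, +4, -8, +1, +9, +5, +2, +6
Step 2: Count signs: positive = 12, negative = 1.
Step 3: Under H0: P(positive) = 0.5, so the number of positives S ~ Bin(13, 0.5).
Step 4: Two-sided exact p-value = sum of Bin(13,0.5) probabilities at or below the observed probability = 0.003418.
Step 5: alpha = 0.1. reject H0.

n_eff = 13, pos = 12, neg = 1, p = 0.003418, reject H0.


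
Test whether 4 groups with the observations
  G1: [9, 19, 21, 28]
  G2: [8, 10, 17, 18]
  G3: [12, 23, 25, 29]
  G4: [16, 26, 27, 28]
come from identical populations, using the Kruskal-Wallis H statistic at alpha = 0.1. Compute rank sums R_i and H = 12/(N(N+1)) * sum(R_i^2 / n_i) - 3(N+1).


Step 1: Combine all N = 16 observations and assign midranks.
sorted (value, group, rank): (8,G2,1), (9,G1,2), (10,G2,3), (12,G3,4), (16,G4,5), (17,G2,6), (18,G2,7), (19,G1,8), (21,G1,9), (23,G3,10), (25,G3,11), (26,G4,12), (27,G4,13), (28,G1,14.5), (28,G4,14.5), (29,G3,16)
Step 2: Sum ranks within each group.
R_1 = 33.5 (n_1 = 4)
R_2 = 17 (n_2 = 4)
R_3 = 41 (n_3 = 4)
R_4 = 44.5 (n_4 = 4)
Step 3: H = 12/(N(N+1)) * sum(R_i^2/n_i) - 3(N+1)
     = 12/(16*17) * (33.5^2/4 + 17^2/4 + 41^2/4 + 44.5^2/4) - 3*17
     = 0.044118 * 1268.12 - 51
     = 4.946691.
Step 4: Ties present; correction factor C = 1 - 6/(16^3 - 16) = 0.998529. Corrected H = 4.946691 / 0.998529 = 4.953976.
Step 5: Under H0, H ~ chi^2(3); p-value = 0.175198.
Step 6: alpha = 0.1. fail to reject H0.

H = 4.9540, df = 3, p = 0.175198, fail to reject H0.


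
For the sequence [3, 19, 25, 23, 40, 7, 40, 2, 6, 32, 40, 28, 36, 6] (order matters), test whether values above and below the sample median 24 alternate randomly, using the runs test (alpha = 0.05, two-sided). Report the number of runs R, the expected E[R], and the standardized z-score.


Step 1: Compute median = 24; label A = above, B = below.
Labels in order: BBABABABBAAAAB  (n_A = 7, n_B = 7)
Step 2: Count runs R = 9.
Step 3: Under H0 (random ordering), E[R] = 2*n_A*n_B/(n_A+n_B) + 1 = 2*7*7/14 + 1 = 8.0000.
        Var[R] = 2*n_A*n_B*(2*n_A*n_B - n_A - n_B) / ((n_A+n_B)^2 * (n_A+n_B-1)) = 8232/2548 = 3.2308.
        SD[R] = 1.7974.
Step 4: Continuity-corrected z = (R - 0.5 - E[R]) / SD[R] = (9 - 0.5 - 8.0000) / 1.7974 = 0.2782.
Step 5: Two-sided p-value via normal approximation = 2*(1 - Phi(|z|)) = 0.780879.
Step 6: alpha = 0.05. fail to reject H0.

R = 9, z = 0.2782, p = 0.780879, fail to reject H0.


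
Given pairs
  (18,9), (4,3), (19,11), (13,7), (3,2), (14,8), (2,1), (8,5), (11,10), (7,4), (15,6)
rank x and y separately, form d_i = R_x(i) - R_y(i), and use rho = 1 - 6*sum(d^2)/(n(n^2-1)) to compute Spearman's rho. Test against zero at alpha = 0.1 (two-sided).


Step 1: Rank x and y separately (midranks; no ties here).
rank(x): 18->10, 4->3, 19->11, 13->7, 3->2, 14->8, 2->1, 8->5, 11->6, 7->4, 15->9
rank(y): 9->9, 3->3, 11->11, 7->7, 2->2, 8->8, 1->1, 5->5, 10->10, 4->4, 6->6
Step 2: d_i = R_x(i) - R_y(i); compute d_i^2.
  (10-9)^2=1, (3-3)^2=0, (11-11)^2=0, (7-7)^2=0, (2-2)^2=0, (8-8)^2=0, (1-1)^2=0, (5-5)^2=0, (6-10)^2=16, (4-4)^2=0, (9-6)^2=9
sum(d^2) = 26.
Step 3: rho = 1 - 6*26 / (11*(11^2 - 1)) = 1 - 156/1320 = 0.881818.
Step 4: Under H0, t = rho * sqrt((n-2)/(1-rho^2)) = 5.6097 ~ t(9).
Step 5: Two-sided p-value from the t-distribution with 9 df = 0.000330.
Step 6: alpha = 0.1. reject H0.

rho = 0.8818, p = 0.000330, reject H0 at alpha = 0.1.


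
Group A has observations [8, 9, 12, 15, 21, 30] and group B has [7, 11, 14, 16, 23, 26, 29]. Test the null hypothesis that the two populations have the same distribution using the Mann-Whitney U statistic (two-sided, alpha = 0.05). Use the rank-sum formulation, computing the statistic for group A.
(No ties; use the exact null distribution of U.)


Step 1: Combine and sort all 13 observations; assign midranks.
sorted (value, group): (7,Y), (8,X), (9,X), (11,Y), (12,X), (14,Y), (15,X), (16,Y), (21,X), (23,Y), (26,Y), (29,Y), (30,X)
ranks: 7->1, 8->2, 9->3, 11->4, 12->5, 14->6, 15->7, 16->8, 21->9, 23->10, 26->11, 29->12, 30->13
Step 2: Rank sum for X: R1 = 2 + 3 + 5 + 7 + 9 + 13 = 39.
Step 3: U_X = R1 - n1(n1+1)/2 = 39 - 6*7/2 = 39 - 21 = 18.
       U_Y = n1*n2 - U_X = 42 - 18 = 24.
Step 4: No ties, so the exact null distribution of U (based on enumerating the C(13,6) = 1716 equally likely rank assignments) gives the two-sided p-value.
Step 5: p-value = 0.730769; compare to alpha = 0.05. fail to reject H0.

U_X = 18, p = 0.730769, fail to reject H0 at alpha = 0.05.


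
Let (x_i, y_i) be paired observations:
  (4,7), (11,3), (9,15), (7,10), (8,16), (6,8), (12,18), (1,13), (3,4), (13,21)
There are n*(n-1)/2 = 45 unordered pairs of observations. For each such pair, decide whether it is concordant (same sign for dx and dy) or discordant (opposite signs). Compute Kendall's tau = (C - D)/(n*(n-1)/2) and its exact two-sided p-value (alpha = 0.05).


Step 1: Enumerate the 45 unordered pairs (i,j) with i<j and classify each by sign(x_j-x_i) * sign(y_j-y_i).
  (1,2):dx=+7,dy=-4->D; (1,3):dx=+5,dy=+8->C; (1,4):dx=+3,dy=+3->C; (1,5):dx=+4,dy=+9->C
  (1,6):dx=+2,dy=+1->C; (1,7):dx=+8,dy=+11->C; (1,8):dx=-3,dy=+6->D; (1,9):dx=-1,dy=-3->C
  (1,10):dx=+9,dy=+14->C; (2,3):dx=-2,dy=+12->D; (2,4):dx=-4,dy=+7->D; (2,5):dx=-3,dy=+13->D
  (2,6):dx=-5,dy=+5->D; (2,7):dx=+1,dy=+15->C; (2,8):dx=-10,dy=+10->D; (2,9):dx=-8,dy=+1->D
  (2,10):dx=+2,dy=+18->C; (3,4):dx=-2,dy=-5->C; (3,5):dx=-1,dy=+1->D; (3,6):dx=-3,dy=-7->C
  (3,7):dx=+3,dy=+3->C; (3,8):dx=-8,dy=-2->C; (3,9):dx=-6,dy=-11->C; (3,10):dx=+4,dy=+6->C
  (4,5):dx=+1,dy=+6->C; (4,6):dx=-1,dy=-2->C; (4,7):dx=+5,dy=+8->C; (4,8):dx=-6,dy=+3->D
  (4,9):dx=-4,dy=-6->C; (4,10):dx=+6,dy=+11->C; (5,6):dx=-2,dy=-8->C; (5,7):dx=+4,dy=+2->C
  (5,8):dx=-7,dy=-3->C; (5,9):dx=-5,dy=-12->C; (5,10):dx=+5,dy=+5->C; (6,7):dx=+6,dy=+10->C
  (6,8):dx=-5,dy=+5->D; (6,9):dx=-3,dy=-4->C; (6,10):dx=+7,dy=+13->C; (7,8):dx=-11,dy=-5->C
  (7,9):dx=-9,dy=-14->C; (7,10):dx=+1,dy=+3->C; (8,9):dx=+2,dy=-9->D; (8,10):dx=+12,dy=+8->C
  (9,10):dx=+10,dy=+17->C
Step 2: C = 33, D = 12, total pairs = 45.
Step 3: tau = (C - D)/(n(n-1)/2) = (33 - 12)/45 = 0.466667.
Step 4: Exact two-sided p-value (enumerate n! = 3628800 permutations of y under H0): p = 0.072550.
Step 5: alpha = 0.05. fail to reject H0.

tau_b = 0.4667 (C=33, D=12), p = 0.072550, fail to reject H0.


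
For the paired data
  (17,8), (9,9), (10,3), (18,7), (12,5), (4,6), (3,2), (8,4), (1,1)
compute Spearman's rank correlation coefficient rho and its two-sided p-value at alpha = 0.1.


Step 1: Rank x and y separately (midranks; no ties here).
rank(x): 17->8, 9->5, 10->6, 18->9, 12->7, 4->3, 3->2, 8->4, 1->1
rank(y): 8->8, 9->9, 3->3, 7->7, 5->5, 6->6, 2->2, 4->4, 1->1
Step 2: d_i = R_x(i) - R_y(i); compute d_i^2.
  (8-8)^2=0, (5-9)^2=16, (6-3)^2=9, (9-7)^2=4, (7-5)^2=4, (3-6)^2=9, (2-2)^2=0, (4-4)^2=0, (1-1)^2=0
sum(d^2) = 42.
Step 3: rho = 1 - 6*42 / (9*(9^2 - 1)) = 1 - 252/720 = 0.650000.
Step 4: Under H0, t = rho * sqrt((n-2)/(1-rho^2)) = 2.2630 ~ t(7).
Step 5: Two-sided p-value from the t-distribution with 7 df = 0.058073.
Step 6: alpha = 0.1. reject H0.

rho = 0.6500, p = 0.058073, reject H0 at alpha = 0.1.


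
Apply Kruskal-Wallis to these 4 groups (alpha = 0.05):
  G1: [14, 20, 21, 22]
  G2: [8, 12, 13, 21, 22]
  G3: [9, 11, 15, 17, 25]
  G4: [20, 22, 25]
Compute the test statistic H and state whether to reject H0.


Step 1: Combine all N = 17 observations and assign midranks.
sorted (value, group, rank): (8,G2,1), (9,G3,2), (11,G3,3), (12,G2,4), (13,G2,5), (14,G1,6), (15,G3,7), (17,G3,8), (20,G1,9.5), (20,G4,9.5), (21,G1,11.5), (21,G2,11.5), (22,G1,14), (22,G2,14), (22,G4,14), (25,G3,16.5), (25,G4,16.5)
Step 2: Sum ranks within each group.
R_1 = 41 (n_1 = 4)
R_2 = 35.5 (n_2 = 5)
R_3 = 36.5 (n_3 = 5)
R_4 = 40 (n_4 = 3)
Step 3: H = 12/(N(N+1)) * sum(R_i^2/n_i) - 3(N+1)
     = 12/(17*18) * (41^2/4 + 35.5^2/5 + 36.5^2/5 + 40^2/3) - 3*18
     = 0.039216 * 1472.08 - 54
     = 3.728758.
Step 4: Ties present; correction factor C = 1 - 42/(17^3 - 17) = 0.991422. Corrected H = 3.728758 / 0.991422 = 3.761022.
Step 5: Under H0, H ~ chi^2(3); p-value = 0.288453.
Step 6: alpha = 0.05. fail to reject H0.

H = 3.7610, df = 3, p = 0.288453, fail to reject H0.


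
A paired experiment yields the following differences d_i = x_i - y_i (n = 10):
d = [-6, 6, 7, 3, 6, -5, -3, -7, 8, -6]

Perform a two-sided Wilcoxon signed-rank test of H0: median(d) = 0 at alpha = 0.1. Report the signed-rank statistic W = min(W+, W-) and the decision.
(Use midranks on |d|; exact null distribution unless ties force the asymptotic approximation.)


Step 1: Drop any zero differences (none here) and take |d_i|.
|d| = [6, 6, 7, 3, 6, 5, 3, 7, 8, 6]
Step 2: Midrank |d_i| (ties get averaged ranks).
ranks: |6|->5.5, |6|->5.5, |7|->8.5, |3|->1.5, |6|->5.5, |5|->3, |3|->1.5, |7|->8.5, |8|->10, |6|->5.5
Step 3: Attach original signs; sum ranks with positive sign and with negative sign.
W+ = 5.5 + 8.5 + 1.5 + 5.5 + 10 = 31
W- = 5.5 + 3 + 1.5 + 8.5 + 5.5 = 24
(Check: W+ + W- = 55 should equal n(n+1)/2 = 55.)
Step 4: Test statistic W = min(W+, W-) = 24.
Step 5: Ties in |d|, so use the tie-corrected normal approximation.
        E[W] = n(n+1)/4 = 10*11/4 = 27.5.
        Tie groups: |d|=3 (t=2), |d|=6 (t=4), |d|=7 (t=2); sum(t^3 - t) = 72.
        Var[W] = n(n+1)(2n+1)/24 - sum(t^3-t)/48 = 2310/24 - 72/48 = 94.75.
        z = (W - E[W]) / sqrt(Var[W]) = (24 - 27.5) / 9.7340 = -0.3596.
        Two-sided p = 2*Phi(z) = 0.719172.
Step 6: alpha = 0.1. fail to reject H0.

W+ = 31, W- = 24, W = min = 24, p = 0.719172, fail to reject H0.
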